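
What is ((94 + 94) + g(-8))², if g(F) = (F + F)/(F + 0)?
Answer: 36100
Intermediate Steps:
g(F) = 2 (g(F) = (2*F)/F = 2)
((94 + 94) + g(-8))² = ((94 + 94) + 2)² = (188 + 2)² = 190² = 36100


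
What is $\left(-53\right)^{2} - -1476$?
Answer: $4285$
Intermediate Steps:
$\left(-53\right)^{2} - -1476 = 2809 + 1476 = 4285$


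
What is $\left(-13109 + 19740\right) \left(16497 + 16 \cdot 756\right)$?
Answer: $189600183$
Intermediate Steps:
$\left(-13109 + 19740\right) \left(16497 + 16 \cdot 756\right) = 6631 \left(16497 + 12096\right) = 6631 \cdot 28593 = 189600183$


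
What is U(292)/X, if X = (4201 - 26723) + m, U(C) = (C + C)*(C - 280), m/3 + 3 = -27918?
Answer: -7008/106285 ≈ -0.065936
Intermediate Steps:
m = -83763 (m = -9 + 3*(-27918) = -9 - 83754 = -83763)
U(C) = 2*C*(-280 + C) (U(C) = (2*C)*(-280 + C) = 2*C*(-280 + C))
X = -106285 (X = (4201 - 26723) - 83763 = -22522 - 83763 = -106285)
U(292)/X = (2*292*(-280 + 292))/(-106285) = (2*292*12)*(-1/106285) = 7008*(-1/106285) = -7008/106285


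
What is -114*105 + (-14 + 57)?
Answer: -11927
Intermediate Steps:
-114*105 + (-14 + 57) = -11970 + 43 = -11927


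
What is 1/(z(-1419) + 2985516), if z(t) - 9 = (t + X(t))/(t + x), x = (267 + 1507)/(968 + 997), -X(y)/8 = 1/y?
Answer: 1318043353/3935052700342540 ≈ 3.3495e-7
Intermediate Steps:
X(y) = -8/y
x = 1774/1965 ≈ 0.90280
z(t) = 9 + (t - 8/t)/(1774/1965 + t) (z(t) = 9 + (t - 8/t)/(t + 1774/1965) = 9 + (t - 8/t)/(1774/1965 + t))
1/(z(-1419) + 2985516) = 1/(6*(-2620 - 1419*(2661 + 3275*(-1419)))/(-1419*(1774 + 1965*(-1419))) + 2985516) = 1/(6*(-1/1419)*(-2620 - 1419*(2661 - 4647225))/(1774 - 2788335) + 2985516) = 1/(6*(-1/1419)*(-2620 - 1419*(-4644564))/(-2786561) + 2985516) = 1/(6*(-1/1419)*(-1/2786561)*(-2620 + 6590636316) + 2985516) = 1/(6*(-1/1419)*(-1/2786561)*6590633696 + 2985516) = 1/(13181267392/1318043353 + 2985516) = 1/(3935052700342540/1318043353) = 1318043353/3935052700342540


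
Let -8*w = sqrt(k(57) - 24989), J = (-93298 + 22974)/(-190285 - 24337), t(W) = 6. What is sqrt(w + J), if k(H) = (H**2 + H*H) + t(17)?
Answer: sqrt(60372310112 - 23031301442*I*sqrt(18485))/429244 ≈ 2.9433 - 2.8871*I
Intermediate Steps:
J = 35162/107311 (J = -70324/(-214622) = -70324*(-1/214622) = 35162/107311 ≈ 0.32766)
k(H) = 6 + 2*H**2 (k(H) = (H**2 + H*H) + 6 = (H**2 + H**2) + 6 = 2*H**2 + 6 = 6 + 2*H**2)
w = -I*sqrt(18485)/8 (w = -sqrt((6 + 2*57**2) - 24989)/8 = -sqrt((6 + 2*3249) - 24989)/8 = -sqrt((6 + 6498) - 24989)/8 = -sqrt(6504 - 24989)/8 = -I*sqrt(18485)/8 ≈ -16.995*I)
sqrt(w + J) = sqrt(-I*sqrt(18485)/8 + 35162/107311) = sqrt(35162/107311 - I*sqrt(18485)/8)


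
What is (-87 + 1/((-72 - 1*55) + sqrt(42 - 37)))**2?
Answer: 984085248615/129991688 + 1402915*sqrt(5)/129991688 ≈ 7570.4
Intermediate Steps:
(-87 + 1/((-72 - 1*55) + sqrt(42 - 37)))**2 = (-87 + 1/((-72 - 55) + sqrt(5)))**2 = (-87 + 1/(-127 + sqrt(5)))**2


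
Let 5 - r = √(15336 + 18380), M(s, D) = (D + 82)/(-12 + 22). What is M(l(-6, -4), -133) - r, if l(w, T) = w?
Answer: -101/10 + 2*√8429 ≈ 173.52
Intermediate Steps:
M(s, D) = 41/5 + D/10 (M(s, D) = (82 + D)/10 = (82 + D)*(⅒) = 41/5 + D/10)
r = 5 - 2*√8429 (r = 5 - √(15336 + 18380) = 5 - √33716 = 5 - 2*√8429 ≈ -178.62)
M(l(-6, -4), -133) - r = (41/5 + (⅒)*(-133)) - (5 - 2*√8429) = (41/5 - 133/10) + (-5 + 2*√8429) = -51/10 + (-5 + 2*√8429) = -101/10 + 2*√8429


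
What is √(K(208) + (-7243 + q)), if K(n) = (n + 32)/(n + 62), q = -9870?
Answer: I*√154009/3 ≈ 130.81*I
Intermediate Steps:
K(n) = (32 + n)/(62 + n)
√(K(208) + (-7243 + q)) = √((32 + 208)/(62 + 208) + (-7243 - 9870)) = √(240/270 - 17113) = √((1/270)*240 - 17113) = √(8/9 - 17113) = √(-154009/9) = I*√154009/3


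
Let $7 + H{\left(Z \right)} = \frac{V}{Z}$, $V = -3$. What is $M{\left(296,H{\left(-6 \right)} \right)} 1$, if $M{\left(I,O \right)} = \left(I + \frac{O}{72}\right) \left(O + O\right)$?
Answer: $- \frac{553943}{144} \approx -3846.8$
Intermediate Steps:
$H{\left(Z \right)} = -7 - \frac{3}{Z}$
$M{\left(I,O \right)} = 2 O \left(I + \frac{O}{72}\right)$ ($M{\left(I,O \right)} = \left(I + O \frac{1}{72}\right) 2 O = \left(I + \frac{O}{72}\right) 2 O = 2 O \left(I + \frac{O}{72}\right)$)
$M{\left(296,H{\left(-6 \right)} \right)} 1 = \frac{\left(-7 - \frac{3}{-6}\right) \left(\left(-7 - \frac{3}{-6}\right) + 72 \cdot 296\right)}{36} \cdot 1 = \frac{\left(-7 - - \frac{1}{2}\right) \left(\left(-7 - - \frac{1}{2}\right) + 21312\right)}{36} \cdot 1 = \frac{\left(-7 + \frac{1}{2}\right) \left(\left(-7 + \frac{1}{2}\right) + 21312\right)}{36} \cdot 1 = \frac{1}{36} \left(- \frac{13}{2}\right) \left(- \frac{13}{2} + 21312\right) 1 = \frac{1}{36} \left(- \frac{13}{2}\right) \frac{42611}{2} \cdot 1 = \left(- \frac{553943}{144}\right) 1 = - \frac{553943}{144}$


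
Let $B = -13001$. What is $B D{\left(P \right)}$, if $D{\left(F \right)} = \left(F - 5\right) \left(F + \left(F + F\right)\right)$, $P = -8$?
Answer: $-4056312$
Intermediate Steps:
$D{\left(F \right)} = 3 F \left(-5 + F\right)$ ($D{\left(F \right)} = \left(-5 + F\right) \left(F + 2 F\right) = \left(-5 + F\right) 3 F = 3 F \left(-5 + F\right)$)
$B D{\left(P \right)} = - 13001 \cdot 3 \left(-8\right) \left(-5 - 8\right) = - 13001 \cdot 3 \left(-8\right) \left(-13\right) = \left(-13001\right) 312 = -4056312$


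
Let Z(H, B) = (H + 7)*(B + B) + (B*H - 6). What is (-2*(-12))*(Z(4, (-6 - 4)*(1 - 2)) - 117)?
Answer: 3288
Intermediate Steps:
Z(H, B) = -6 + B*H + 2*B*(7 + H) (Z(H, B) = (7 + H)*(2*B) + (-6 + B*H) = 2*B*(7 + H) + (-6 + B*H) = -6 + B*H + 2*B*(7 + H))
(-2*(-12))*(Z(4, (-6 - 4)*(1 - 2)) - 117) = (-2*(-12))*((-6 + 14*((-6 - 4)*(1 - 2)) + 3*((-6 - 4)*(1 - 2))*4) - 117) = 24*((-6 + 14*(-10*(-1)) + 3*(-10*(-1))*4) - 117) = 24*((-6 + 14*10 + 3*10*4) - 117) = 24*((-6 + 140 + 120) - 117) = 24*(254 - 117) = 24*137 = 3288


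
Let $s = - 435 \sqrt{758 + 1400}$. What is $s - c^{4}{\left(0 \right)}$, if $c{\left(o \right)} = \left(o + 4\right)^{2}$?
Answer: $-65536 - 435 \sqrt{2158} \approx -85744.0$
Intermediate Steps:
$c{\left(o \right)} = \left(4 + o\right)^{2}$
$s = - 435 \sqrt{2158} \approx -20208.0$
$s - c^{4}{\left(0 \right)} = - 435 \sqrt{2158} - \left(\left(4 + 0\right)^{2}\right)^{4} = - 435 \sqrt{2158} - \left(4^{2}\right)^{4} = - 435 \sqrt{2158} - 16^{4} = - 435 \sqrt{2158} - 65536 = -65536 - 435 \sqrt{2158}$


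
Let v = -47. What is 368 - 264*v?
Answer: 12776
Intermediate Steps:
368 - 264*v = 368 - 264*(-47) = 368 + 12408 = 12776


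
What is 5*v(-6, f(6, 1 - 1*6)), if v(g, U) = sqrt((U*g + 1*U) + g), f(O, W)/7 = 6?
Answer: 30*I*sqrt(6) ≈ 73.485*I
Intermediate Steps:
f(O, W) = 42 (f(O, W) = 7*6 = 42)
v(g, U) = sqrt(U + g + U*g) (v(g, U) = sqrt((U*g + U) + g) = sqrt((U + U*g) + g) = sqrt(U + g + U*g))
5*v(-6, f(6, 1 - 1*6)) = 5*sqrt(42 - 6 + 42*(-6)) = 5*sqrt(42 - 6 - 252) = 5*sqrt(-216) = 5*(6*I*sqrt(6)) = 30*I*sqrt(6)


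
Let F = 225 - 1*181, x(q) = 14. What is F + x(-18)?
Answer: 58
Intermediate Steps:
F = 44 (F = 225 - 181 = 44)
F + x(-18) = 44 + 14 = 58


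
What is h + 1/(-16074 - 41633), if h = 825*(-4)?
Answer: -190433101/57707 ≈ -3300.0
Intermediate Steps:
h = -3300
h + 1/(-16074 - 41633) = -3300 + 1/(-16074 - 41633) = -3300 + 1/(-57707) = -3300 - 1/57707 = -190433101/57707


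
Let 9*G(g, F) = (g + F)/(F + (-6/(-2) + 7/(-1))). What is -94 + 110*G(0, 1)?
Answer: -2648/27 ≈ -98.074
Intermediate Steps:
G(g, F) = (F + g)/(9*(-4 + F)) (G(g, F) = ((g + F)/(F + (-6/(-2) + 7/(-1))))/9 = ((F + g)/(F + (-6*(-1/2) + 7*(-1))))/9 = ((F + g)/(F + (3 - 7)))/9 = ((F + g)/(F - 4))/9 = ((F + g)/(-4 + F))/9 = (F + g)/(9*(-4 + F)))
-94 + 110*G(0, 1) = -94 + 110*((1 + 0)/(9*(-4 + 1))) = -94 + 110*((1/9)*1/(-3)) = -94 + 110*((1/9)*(-1/3)*1) = -94 + 110*(-1/27) = -94 - 110/27 = -2648/27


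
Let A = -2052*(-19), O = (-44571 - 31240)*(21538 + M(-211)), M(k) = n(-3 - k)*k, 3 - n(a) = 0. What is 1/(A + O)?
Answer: -1/1584789967 ≈ -6.3100e-10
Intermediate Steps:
n(a) = 3 (n(a) = 3 - 1*0 = 3 + 0 = 3)
M(k) = 3*k
O = -1584828955 (O = (-44571 - 31240)*(21538 + 3*(-211)) = -75811*(21538 - 633) = -75811*20905 = -1584828955)
A = 38988
1/(A + O) = 1/(38988 - 1584828955) = 1/(-1584789967) = -1/1584789967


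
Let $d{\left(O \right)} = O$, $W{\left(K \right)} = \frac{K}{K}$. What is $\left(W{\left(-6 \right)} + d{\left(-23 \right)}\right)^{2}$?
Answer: $484$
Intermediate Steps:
$W{\left(K \right)} = 1$
$\left(W{\left(-6 \right)} + d{\left(-23 \right)}\right)^{2} = \left(1 - 23\right)^{2} = \left(-22\right)^{2} = 484$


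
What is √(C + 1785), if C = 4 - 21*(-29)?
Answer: √2398 ≈ 48.969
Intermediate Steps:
C = 613 (C = 4 + 609 = 613)
√(C + 1785) = √(613 + 1785) = √2398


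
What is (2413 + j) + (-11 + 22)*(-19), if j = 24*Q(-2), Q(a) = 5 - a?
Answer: 2372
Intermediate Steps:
j = 168 (j = 24*(5 - 1*(-2)) = 24*(5 + 2) = 24*7 = 168)
(2413 + j) + (-11 + 22)*(-19) = (2413 + 168) + (-11 + 22)*(-19) = 2581 + 11*(-19) = 2581 - 209 = 2372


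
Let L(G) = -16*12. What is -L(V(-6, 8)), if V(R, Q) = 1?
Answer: 192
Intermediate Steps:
L(G) = -192
-L(V(-6, 8)) = -1*(-192) = 192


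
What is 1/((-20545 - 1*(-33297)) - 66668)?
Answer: -1/53916 ≈ -1.8547e-5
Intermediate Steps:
1/((-20545 - 1*(-33297)) - 66668) = 1/((-20545 + 33297) - 66668) = 1/(12752 - 66668) = 1/(-53916) = -1/53916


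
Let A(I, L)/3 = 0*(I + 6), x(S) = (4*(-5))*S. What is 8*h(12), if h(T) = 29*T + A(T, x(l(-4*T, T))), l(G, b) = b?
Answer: 2784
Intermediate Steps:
x(S) = -20*S
A(I, L) = 0 (A(I, L) = 3*(0*(I + 6)) = 3*(0*(6 + I)) = 3*0 = 0)
h(T) = 29*T (h(T) = 29*T + 0 = 29*T)
8*h(12) = 8*(29*12) = 8*348 = 2784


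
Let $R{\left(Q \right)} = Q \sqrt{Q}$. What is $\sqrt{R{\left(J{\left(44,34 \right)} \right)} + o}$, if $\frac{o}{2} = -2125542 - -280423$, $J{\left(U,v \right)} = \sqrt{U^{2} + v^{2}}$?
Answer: $\sqrt{-3690238 + 2 \sqrt{2} \cdot 773^{\frac{3}{4}}} \approx 1920.9 i$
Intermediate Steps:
$o = -3690238$ ($o = 2 \left(-2125542 - -280423\right) = 2 \left(-2125542 + 280423\right) = 2 \left(-1845119\right) = -3690238$)
$R{\left(Q \right)} = Q^{\frac{3}{2}}$
$\sqrt{R{\left(J{\left(44,34 \right)} \right)} + o} = \sqrt{\left(\sqrt{44^{2} + 34^{2}}\right)^{\frac{3}{2}} - 3690238} = \sqrt{\left(\sqrt{1936 + 1156}\right)^{\frac{3}{2}} - 3690238} = \sqrt{\left(\sqrt{3092}\right)^{\frac{3}{2}} - 3690238} = \sqrt{\left(2 \sqrt{773}\right)^{\frac{3}{2}} - 3690238} = \sqrt{2 \sqrt{2} \cdot 773^{\frac{3}{4}} - 3690238} = \sqrt{-3690238 + 2 \sqrt{2} \cdot 773^{\frac{3}{4}}}$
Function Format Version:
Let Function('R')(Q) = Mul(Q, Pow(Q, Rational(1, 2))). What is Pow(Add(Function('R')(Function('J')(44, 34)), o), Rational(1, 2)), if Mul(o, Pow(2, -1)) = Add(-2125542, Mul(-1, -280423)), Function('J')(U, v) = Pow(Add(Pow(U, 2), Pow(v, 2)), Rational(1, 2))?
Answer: Pow(Add(-3690238, Mul(2, Pow(2, Rational(1, 2)), Pow(773, Rational(3, 4)))), Rational(1, 2)) ≈ Mul(1920.9, I)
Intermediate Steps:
o = -3690238 (o = Mul(2, Add(-2125542, Mul(-1, -280423))) = Mul(2, Add(-2125542, 280423)) = Mul(2, -1845119) = -3690238)
Function('R')(Q) = Pow(Q, Rational(3, 2))
Pow(Add(Function('R')(Function('J')(44, 34)), o), Rational(1, 2)) = Pow(Add(Pow(Pow(Add(Pow(44, 2), Pow(34, 2)), Rational(1, 2)), Rational(3, 2)), -3690238), Rational(1, 2)) = Pow(Add(Pow(Pow(Add(1936, 1156), Rational(1, 2)), Rational(3, 2)), -3690238), Rational(1, 2)) = Pow(Add(Pow(Pow(3092, Rational(1, 2)), Rational(3, 2)), -3690238), Rational(1, 2)) = Pow(Add(Pow(Mul(2, Pow(773, Rational(1, 2))), Rational(3, 2)), -3690238), Rational(1, 2)) = Pow(Add(Mul(2, Pow(2, Rational(1, 2)), Pow(773, Rational(3, 4))), -3690238), Rational(1, 2)) = Pow(Add(-3690238, Mul(2, Pow(2, Rational(1, 2)), Pow(773, Rational(3, 4)))), Rational(1, 2))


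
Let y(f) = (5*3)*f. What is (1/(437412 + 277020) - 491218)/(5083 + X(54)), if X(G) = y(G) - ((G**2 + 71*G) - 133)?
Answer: 350941858175/517248768 ≈ 678.48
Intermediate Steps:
y(f) = 15*f
X(G) = 133 - G**2 - 56*G (X(G) = 15*G - ((G**2 + 71*G) - 133) = 15*G - (-133 + G**2 + 71*G) = 15*G + (133 - G**2 - 71*G) = 133 - G**2 - 56*G)
(1/(437412 + 277020) - 491218)/(5083 + X(54)) = (1/(437412 + 277020) - 491218)/(5083 + (133 - 1*54**2 - 56*54)) = (1/714432 - 491218)/(5083 + (133 - 1*2916 - 3024)) = (1/714432 - 491218)/(5083 + (133 - 2916 - 3024)) = -350941858175/(714432*(5083 - 5807)) = -350941858175/714432/(-724) = -350941858175/714432*(-1/724) = 350941858175/517248768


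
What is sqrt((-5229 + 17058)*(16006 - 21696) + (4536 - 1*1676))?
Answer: 5*I*sqrt(2692166) ≈ 8203.9*I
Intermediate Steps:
sqrt((-5229 + 17058)*(16006 - 21696) + (4536 - 1*1676)) = sqrt(11829*(-5690) + (4536 - 1676)) = sqrt(-67307010 + 2860) = sqrt(-67304150) = 5*I*sqrt(2692166)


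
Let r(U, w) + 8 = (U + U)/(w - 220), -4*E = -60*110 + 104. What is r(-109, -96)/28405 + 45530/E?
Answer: 352303981/12566372 ≈ 28.035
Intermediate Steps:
E = 1624 (E = -(-60*110 + 104)/4 = -(-6600 + 104)/4 = -1/4*(-6496) = 1624)
r(U, w) = -8 + 2*U/(-220 + w) (r(U, w) = -8 + (U + U)/(w - 220) = -8 + (2*U)/(-220 + w) = -8 + 2*U/(-220 + w))
r(-109, -96)/28405 + 45530/E = (2*(880 - 109 - 4*(-96))/(-220 - 96))/28405 + 45530/1624 = (2*(880 - 109 + 384)/(-316))*(1/28405) + 45530*(1/1624) = (2*(-1/316)*1155)*(1/28405) + 785/28 = -1155/158*1/28405 + 785/28 = -231/897598 + 785/28 = 352303981/12566372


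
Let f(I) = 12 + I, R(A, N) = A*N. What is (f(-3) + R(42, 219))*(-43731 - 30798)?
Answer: -686188503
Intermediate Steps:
(f(-3) + R(42, 219))*(-43731 - 30798) = ((12 - 3) + 42*219)*(-43731 - 30798) = (9 + 9198)*(-74529) = 9207*(-74529) = -686188503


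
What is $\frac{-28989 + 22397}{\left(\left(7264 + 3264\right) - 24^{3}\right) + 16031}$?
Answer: $- \frac{6592}{12735} \approx -0.51763$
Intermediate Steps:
$\frac{-28989 + 22397}{\left(\left(7264 + 3264\right) - 24^{3}\right) + 16031} = - \frac{6592}{\left(10528 - 13824\right) + 16031} = - \frac{6592}{-3296 + 16031} = - \frac{6592}{12735}$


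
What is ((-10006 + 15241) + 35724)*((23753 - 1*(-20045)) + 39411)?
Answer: 3408157431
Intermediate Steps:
((-10006 + 15241) + 35724)*((23753 - 1*(-20045)) + 39411) = (5235 + 35724)*((23753 + 20045) + 39411) = 40959*(43798 + 39411) = 40959*83209 = 3408157431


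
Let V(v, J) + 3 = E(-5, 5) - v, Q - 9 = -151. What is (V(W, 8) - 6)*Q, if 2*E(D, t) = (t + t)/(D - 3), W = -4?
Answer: 3195/4 ≈ 798.75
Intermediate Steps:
E(D, t) = t/(-3 + D) (E(D, t) = ((t + t)/(D - 3))/2 = ((2*t)/(-3 + D))/2 = (2*t/(-3 + D))/2 = t/(-3 + D))
Q = -142 (Q = 9 - 151 = -142)
V(v, J) = -29/8 - v (V(v, J) = -3 + (5/(-3 - 5) - v) = -3 + (5/(-8) - v) = -3 + (5*(-⅛) - v) = -3 + (-5/8 - v) = -29/8 - v)
(V(W, 8) - 6)*Q = ((-29/8 - 1*(-4)) - 6)*(-142) = ((-29/8 + 4) - 6)*(-142) = (3/8 - 6)*(-142) = -45/8*(-142) = 3195/4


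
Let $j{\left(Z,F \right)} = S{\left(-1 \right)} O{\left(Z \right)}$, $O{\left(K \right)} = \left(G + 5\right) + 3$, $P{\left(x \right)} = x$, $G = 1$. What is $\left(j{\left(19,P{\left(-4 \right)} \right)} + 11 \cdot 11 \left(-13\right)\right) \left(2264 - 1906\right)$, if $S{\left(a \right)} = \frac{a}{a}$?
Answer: $-559912$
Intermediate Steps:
$O{\left(K \right)} = 9$ ($O{\left(K \right)} = \left(1 + 5\right) + 3 = 6 + 3 = 9$)
$S{\left(a \right)} = 1$
$j{\left(Z,F \right)} = 9$ ($j{\left(Z,F \right)} = 1 \cdot 9 = 9$)
$\left(j{\left(19,P{\left(-4 \right)} \right)} + 11 \cdot 11 \left(-13\right)\right) \left(2264 - 1906\right) = \left(9 + 11 \cdot 11 \left(-13\right)\right) \left(2264 - 1906\right) = \left(9 + 121 \left(-13\right)\right) 358 = \left(9 - 1573\right) 358 = \left(-1564\right) 358 = -559912$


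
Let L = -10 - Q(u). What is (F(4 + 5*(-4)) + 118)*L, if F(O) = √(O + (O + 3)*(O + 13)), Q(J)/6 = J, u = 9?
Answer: -7552 - 64*√23 ≈ -7858.9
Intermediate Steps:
Q(J) = 6*J
L = -64 (L = -10 - 6*9 = -10 - 1*54 = -10 - 54 = -64)
F(O) = √(O + (3 + O)*(13 + O))
(F(4 + 5*(-4)) + 118)*L = (√(39 + (4 + 5*(-4))² + 17*(4 + 5*(-4))) + 118)*(-64) = (√(39 + (4 - 20)² + 17*(4 - 20)) + 118)*(-64) = (√(39 + (-16)² + 17*(-16)) + 118)*(-64) = (√(39 + 256 - 272) + 118)*(-64) = (√23 + 118)*(-64) = (118 + √23)*(-64) = -7552 - 64*√23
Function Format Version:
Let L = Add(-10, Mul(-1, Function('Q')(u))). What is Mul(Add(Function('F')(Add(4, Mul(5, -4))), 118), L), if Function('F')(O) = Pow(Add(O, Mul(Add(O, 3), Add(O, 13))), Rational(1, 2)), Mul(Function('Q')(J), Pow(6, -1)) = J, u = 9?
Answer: Add(-7552, Mul(-64, Pow(23, Rational(1, 2)))) ≈ -7858.9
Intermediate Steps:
Function('Q')(J) = Mul(6, J)
L = -64 (L = Add(-10, Mul(-1, Mul(6, 9))) = Add(-10, Mul(-1, 54)) = Add(-10, -54) = -64)
Function('F')(O) = Pow(Add(O, Mul(Add(3, O), Add(13, O))), Rational(1, 2))
Mul(Add(Function('F')(Add(4, Mul(5, -4))), 118), L) = Mul(Add(Pow(Add(39, Pow(Add(4, Mul(5, -4)), 2), Mul(17, Add(4, Mul(5, -4)))), Rational(1, 2)), 118), -64) = Mul(Add(Pow(Add(39, Pow(Add(4, -20), 2), Mul(17, Add(4, -20))), Rational(1, 2)), 118), -64) = Mul(Add(Pow(Add(39, Pow(-16, 2), Mul(17, -16)), Rational(1, 2)), 118), -64) = Mul(Add(Pow(Add(39, 256, -272), Rational(1, 2)), 118), -64) = Mul(Add(Pow(23, Rational(1, 2)), 118), -64) = Mul(Add(118, Pow(23, Rational(1, 2))), -64) = Add(-7552, Mul(-64, Pow(23, Rational(1, 2))))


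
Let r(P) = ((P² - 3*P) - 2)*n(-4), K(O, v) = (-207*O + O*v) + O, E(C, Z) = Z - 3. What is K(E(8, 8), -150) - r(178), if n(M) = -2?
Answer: 60516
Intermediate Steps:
E(C, Z) = -3 + Z
K(O, v) = -206*O + O*v
r(P) = 4 - 2*P² + 6*P (r(P) = ((P² - 3*P) - 2)*(-2) = (-2 + P² - 3*P)*(-2) = 4 - 2*P² + 6*P)
K(E(8, 8), -150) - r(178) = (-3 + 8)*(-206 - 150) - (4 - 2*178² + 6*178) = 5*(-356) - (4 - 2*31684 + 1068) = -1780 - (4 - 63368 + 1068) = -1780 - 1*(-62296) = -1780 + 62296 = 60516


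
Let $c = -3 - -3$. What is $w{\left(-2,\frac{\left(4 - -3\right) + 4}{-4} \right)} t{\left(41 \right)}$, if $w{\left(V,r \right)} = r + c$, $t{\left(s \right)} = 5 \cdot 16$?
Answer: $-220$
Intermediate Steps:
$t{\left(s \right)} = 80$
$c = 0$ ($c = -3 + 3 = 0$)
$w{\left(V,r \right)} = r$ ($w{\left(V,r \right)} = r + 0 = r$)
$w{\left(-2,\frac{\left(4 - -3\right) + 4}{-4} \right)} t{\left(41 \right)} = \frac{\left(4 - -3\right) + 4}{-4} \cdot 80 = \left(\left(4 + 3\right) + 4\right) \left(- \frac{1}{4}\right) 80 = \left(7 + 4\right) \left(- \frac{1}{4}\right) 80 = 11 \left(- \frac{1}{4}\right) 80 = \left(- \frac{11}{4}\right) 80 = -220$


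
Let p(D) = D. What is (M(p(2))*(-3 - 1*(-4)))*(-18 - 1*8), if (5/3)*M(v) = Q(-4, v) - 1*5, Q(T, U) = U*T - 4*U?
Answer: 1638/5 ≈ 327.60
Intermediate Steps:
Q(T, U) = -4*U + T*U (Q(T, U) = T*U - 4*U = -4*U + T*U)
M(v) = -3 - 24*v/5 (M(v) = 3*(v*(-4 - 4) - 1*5)/5 = 3*(v*(-8) - 5)/5 = 3*(-8*v - 5)/5 = 3*(-5 - 8*v)/5 = -3 - 24*v/5)
(M(p(2))*(-3 - 1*(-4)))*(-18 - 1*8) = ((-3 - 24/5*2)*(-3 - 1*(-4)))*(-18 - 1*8) = ((-3 - 48/5)*(-3 + 4))*(-18 - 8) = -63/5*1*(-26) = -63/5*(-26) = 1638/5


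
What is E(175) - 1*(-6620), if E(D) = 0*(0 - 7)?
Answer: 6620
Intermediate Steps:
E(D) = 0 (E(D) = 0*(-7) = 0)
E(175) - 1*(-6620) = 0 - 1*(-6620) = 0 + 6620 = 6620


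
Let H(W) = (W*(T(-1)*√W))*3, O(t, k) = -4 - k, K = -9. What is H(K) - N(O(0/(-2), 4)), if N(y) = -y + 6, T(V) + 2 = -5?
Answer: -14 + 567*I ≈ -14.0 + 567.0*I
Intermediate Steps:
T(V) = -7 (T(V) = -2 - 5 = -7)
H(W) = -21*W^(3/2) (H(W) = (W*(-7*√W))*3 = -7*W^(3/2)*3 = -21*W^(3/2))
N(y) = 6 - y
H(K) - N(O(0/(-2), 4)) = -(-567)*I - (6 - (-4 - 1*4)) = -(-567)*I - (6 - (-4 - 4)) = 567*I - (6 - 1*(-8)) = 567*I - (6 + 8) = 567*I - 1*14 = 567*I - 14 = -14 + 567*I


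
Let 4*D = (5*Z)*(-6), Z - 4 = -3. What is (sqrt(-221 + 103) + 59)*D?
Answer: -885/2 - 15*I*sqrt(118)/2 ≈ -442.5 - 81.471*I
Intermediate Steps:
Z = 1 (Z = 4 - 3 = 1)
D = -15/2 (D = ((5*1)*(-6))/4 = (5*(-6))/4 = (1/4)*(-30) = -15/2 ≈ -7.5000)
(sqrt(-221 + 103) + 59)*D = (sqrt(-221 + 103) + 59)*(-15/2) = (sqrt(-118) + 59)*(-15/2) = (I*sqrt(118) + 59)*(-15/2) = (59 + I*sqrt(118))*(-15/2) = -885/2 - 15*I*sqrt(118)/2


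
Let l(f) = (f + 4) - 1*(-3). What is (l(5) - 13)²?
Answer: 1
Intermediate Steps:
l(f) = 7 + f (l(f) = (4 + f) + 3 = 7 + f)
(l(5) - 13)² = ((7 + 5) - 13)² = (12 - 13)² = (-1)² = 1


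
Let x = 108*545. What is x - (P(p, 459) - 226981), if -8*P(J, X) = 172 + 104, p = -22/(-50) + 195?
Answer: 571751/2 ≈ 2.8588e+5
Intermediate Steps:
p = 4886/25 (p = -22*(-1/50) + 195 = 11/25 + 195 = 4886/25 ≈ 195.44)
P(J, X) = -69/2 (P(J, X) = -(172 + 104)/8 = -⅛*276 = -69/2)
x = 58860
x - (P(p, 459) - 226981) = 58860 - (-69/2 - 226981) = 58860 - 1*(-454031/2) = 58860 + 454031/2 = 571751/2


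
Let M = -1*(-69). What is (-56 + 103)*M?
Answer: 3243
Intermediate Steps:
M = 69
(-56 + 103)*M = (-56 + 103)*69 = 47*69 = 3243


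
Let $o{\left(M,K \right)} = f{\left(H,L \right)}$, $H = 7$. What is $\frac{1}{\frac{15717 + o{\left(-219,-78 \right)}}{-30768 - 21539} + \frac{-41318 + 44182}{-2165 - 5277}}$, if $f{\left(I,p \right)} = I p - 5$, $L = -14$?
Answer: $- \frac{194634347}{133003318} \approx -1.4634$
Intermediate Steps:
$f{\left(I,p \right)} = -5 + I p$
$o{\left(M,K \right)} = -103$ ($o{\left(M,K \right)} = -5 + 7 \left(-14\right) = -5 - 98 = -103$)
$\frac{1}{\frac{15717 + o{\left(-219,-78 \right)}}{-30768 - 21539} + \frac{-41318 + 44182}{-2165 - 5277}} = \frac{1}{\frac{15717 - 103}{-30768 - 21539} + \frac{-41318 + 44182}{-2165 - 5277}} = \frac{1}{\frac{15614}{-52307} + \frac{2864}{-7442}} = \frac{1}{15614 \left(- \frac{1}{52307}\right) + 2864 \left(- \frac{1}{7442}\right)} = \frac{1}{- \frac{15614}{52307} - \frac{1432}{3721}} = \frac{1}{- \frac{133003318}{194634347}} = - \frac{194634347}{133003318}$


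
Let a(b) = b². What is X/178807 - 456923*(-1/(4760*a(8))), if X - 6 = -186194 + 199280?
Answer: 85689377741/54471764480 ≈ 1.5731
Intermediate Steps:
X = 13092 (X = 6 + (-186194 + 199280) = 6 + 13086 = 13092)
X/178807 - 456923*(-1/(4760*a(8))) = 13092/178807 - 456923/((68*8²)*(-70)) = 13092*(1/178807) - 456923/((68*64)*(-70)) = 13092/178807 - 456923/(4352*(-70)) = 13092/178807 - 456923/(-304640) = 13092/178807 - 456923*(-1/304640) = 13092/178807 + 456923/304640 = 85689377741/54471764480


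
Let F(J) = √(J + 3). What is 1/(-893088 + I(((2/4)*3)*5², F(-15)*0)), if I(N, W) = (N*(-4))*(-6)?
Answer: -1/892188 ≈ -1.1208e-6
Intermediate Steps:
F(J) = √(3 + J)
I(N, W) = 24*N (I(N, W) = -4*N*(-6) = 24*N)
1/(-893088 + I(((2/4)*3)*5², F(-15)*0)) = 1/(-893088 + 24*(((2/4)*3)*5²)) = 1/(-893088 + 24*(((2*(¼))*3)*25)) = 1/(-893088 + 24*(((½)*3)*25)) = 1/(-893088 + 24*((3/2)*25)) = 1/(-893088 + 24*(75/2)) = 1/(-893088 + 900) = 1/(-892188) = -1/892188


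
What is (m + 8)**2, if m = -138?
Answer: 16900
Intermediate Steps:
(m + 8)**2 = (-138 + 8)**2 = (-130)**2 = 16900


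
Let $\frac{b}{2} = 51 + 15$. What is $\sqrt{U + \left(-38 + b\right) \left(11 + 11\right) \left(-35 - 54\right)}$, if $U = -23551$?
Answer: $9 i \sqrt{2563} \approx 455.63 i$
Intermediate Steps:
$b = 132$ ($b = 2 \left(51 + 15\right) = 2 \cdot 66 = 132$)
$\sqrt{U + \left(-38 + b\right) \left(11 + 11\right) \left(-35 - 54\right)} = \sqrt{-23551 + \left(-38 + 132\right) \left(11 + 11\right) \left(-35 - 54\right)} = \sqrt{-23551 + 94 \cdot 22 \left(-89\right)} = \sqrt{-23551 + 94 \left(-1958\right)} = \sqrt{-23551 - 184052} = \sqrt{-207603} = 9 i \sqrt{2563}$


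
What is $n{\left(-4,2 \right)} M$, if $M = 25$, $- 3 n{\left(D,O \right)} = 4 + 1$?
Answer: $- \frac{125}{3} \approx -41.667$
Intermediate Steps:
$n{\left(D,O \right)} = - \frac{5}{3}$ ($n{\left(D,O \right)} = - \frac{4 + 1}{3} = \left(- \frac{1}{3}\right) 5 = - \frac{5}{3}$)
$n{\left(-4,2 \right)} M = \left(- \frac{5}{3}\right) 25 = - \frac{125}{3}$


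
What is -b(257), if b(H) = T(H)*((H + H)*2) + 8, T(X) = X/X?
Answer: -1036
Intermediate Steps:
T(X) = 1
b(H) = 8 + 4*H (b(H) = 1*((H + H)*2) + 8 = 1*((2*H)*2) + 8 = 1*(4*H) + 8 = 4*H + 8 = 8 + 4*H)
-b(257) = -(8 + 4*257) = -(8 + 1028) = -1*1036 = -1036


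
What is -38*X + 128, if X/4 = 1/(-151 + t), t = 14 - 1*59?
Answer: 6310/49 ≈ 128.78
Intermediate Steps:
t = -45 (t = 14 - 59 = -45)
X = -1/49 (X = 4/(-151 - 45) = 4/(-196) = 4*(-1/196) = -1/49 ≈ -0.020408)
-38*X + 128 = -38*(-1/49) + 128 = 38/49 + 128 = 6310/49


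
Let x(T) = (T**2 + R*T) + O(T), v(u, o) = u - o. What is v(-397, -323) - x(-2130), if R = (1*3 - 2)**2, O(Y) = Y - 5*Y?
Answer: -4543364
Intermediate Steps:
O(Y) = -4*Y
R = 1 (R = (3 - 2)**2 = 1**2 = 1)
x(T) = T**2 - 3*T (x(T) = (T**2 + 1*T) - 4*T = (T**2 + T) - 4*T = (T + T**2) - 4*T = T**2 - 3*T)
v(-397, -323) - x(-2130) = (-397 - 1*(-323)) - (-2130)*(-3 - 2130) = (-397 + 323) - (-2130)*(-2133) = -74 - 1*4543290 = -74 - 4543290 = -4543364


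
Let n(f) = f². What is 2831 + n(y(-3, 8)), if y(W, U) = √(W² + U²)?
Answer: 2904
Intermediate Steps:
y(W, U) = √(U² + W²)
2831 + n(y(-3, 8)) = 2831 + (√(8² + (-3)²))² = 2831 + (√(64 + 9))² = 2831 + (√73)² = 2831 + 73 = 2904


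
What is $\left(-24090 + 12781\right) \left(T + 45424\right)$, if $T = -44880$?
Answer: $-6152096$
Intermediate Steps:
$\left(-24090 + 12781\right) \left(T + 45424\right) = \left(-24090 + 12781\right) \left(-44880 + 45424\right) = \left(-11309\right) 544 = -6152096$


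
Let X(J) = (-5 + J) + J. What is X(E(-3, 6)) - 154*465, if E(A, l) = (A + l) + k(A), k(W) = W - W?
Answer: -71609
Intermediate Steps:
k(W) = 0
E(A, l) = A + l (E(A, l) = (A + l) + 0 = A + l)
X(J) = -5 + 2*J
X(E(-3, 6)) - 154*465 = (-5 + 2*(-3 + 6)) - 154*465 = (-5 + 2*3) - 71610 = (-5 + 6) - 71610 = 1 - 71610 = -71609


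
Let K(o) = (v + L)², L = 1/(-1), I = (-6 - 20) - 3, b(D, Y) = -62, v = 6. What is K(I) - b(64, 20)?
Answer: 87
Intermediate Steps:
I = -29 (I = -26 - 3 = -29)
L = -1
K(o) = 25 (K(o) = (6 - 1)² = 5² = 25)
K(I) - b(64, 20) = 25 - 1*(-62) = 25 + 62 = 87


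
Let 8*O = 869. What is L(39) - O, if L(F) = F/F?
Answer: -861/8 ≈ -107.63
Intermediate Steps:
O = 869/8 (O = (⅛)*869 = 869/8 ≈ 108.63)
L(F) = 1
L(39) - O = 1 - 1*869/8 = 1 - 869/8 = -861/8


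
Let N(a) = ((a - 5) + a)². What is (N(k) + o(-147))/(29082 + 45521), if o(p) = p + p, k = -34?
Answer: 5035/74603 ≈ 0.067491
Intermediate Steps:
N(a) = (-5 + 2*a)² (N(a) = ((-5 + a) + a)² = (-5 + 2*a)²)
o(p) = 2*p
(N(k) + o(-147))/(29082 + 45521) = ((-5 + 2*(-34))² + 2*(-147))/(29082 + 45521) = ((-5 - 68)² - 294)/74603 = ((-73)² - 294)*(1/74603) = (5329 - 294)*(1/74603) = 5035*(1/74603) = 5035/74603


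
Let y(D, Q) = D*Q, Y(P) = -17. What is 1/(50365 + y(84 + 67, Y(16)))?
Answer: 1/47798 ≈ 2.0921e-5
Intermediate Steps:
1/(50365 + y(84 + 67, Y(16))) = 1/(50365 + (84 + 67)*(-17)) = 1/(50365 + 151*(-17)) = 1/(50365 - 2567) = 1/47798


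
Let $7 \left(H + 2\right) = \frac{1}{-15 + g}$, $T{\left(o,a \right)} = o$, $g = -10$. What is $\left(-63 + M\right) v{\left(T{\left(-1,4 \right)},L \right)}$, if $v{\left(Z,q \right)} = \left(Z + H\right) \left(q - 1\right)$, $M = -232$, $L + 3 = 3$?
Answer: $- \frac{31034}{35} \approx -886.69$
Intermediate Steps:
$L = 0$ ($L = -3 + 3 = 0$)
$H = - \frac{351}{175}$ ($H = -2 + \frac{1}{7 \left(-15 - 10\right)} = -2 + \frac{1}{7 \left(-25\right)} = -2 + \frac{1}{7} \left(- \frac{1}{25}\right) = -2 - \frac{1}{175} = - \frac{351}{175} \approx -2.0057$)
$v{\left(Z,q \right)} = \left(-1 + q\right) \left(- \frac{351}{175} + Z\right)$ ($v{\left(Z,q \right)} = \left(Z - \frac{351}{175}\right) \left(q - 1\right) = \left(- \frac{351}{175} + Z\right) \left(-1 + q\right) = \left(-1 + q\right) \left(- \frac{351}{175} + Z\right)$)
$\left(-63 + M\right) v{\left(T{\left(-1,4 \right)},L \right)} = \left(-63 - 232\right) \left(\frac{351}{175} - -1 - 0 - 0\right) = - 295 \left(\frac{351}{175} + 1 + 0 + 0\right) = \left(-295\right) \frac{526}{175} = - \frac{31034}{35}$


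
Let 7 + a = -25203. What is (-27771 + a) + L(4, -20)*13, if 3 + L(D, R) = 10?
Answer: -52890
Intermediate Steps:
a = -25210 (a = -7 - 25203 = -25210)
L(D, R) = 7 (L(D, R) = -3 + 10 = 7)
(-27771 + a) + L(4, -20)*13 = (-27771 - 25210) + 7*13 = -52981 + 91 = -52890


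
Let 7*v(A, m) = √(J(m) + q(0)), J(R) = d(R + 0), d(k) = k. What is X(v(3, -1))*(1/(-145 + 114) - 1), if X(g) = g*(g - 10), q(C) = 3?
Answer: -64/1519 + 320*√2/217 ≈ 2.0433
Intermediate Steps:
J(R) = R (J(R) = R + 0 = R)
v(A, m) = √(3 + m)/7 (v(A, m) = √(m + 3)/7 = √(3 + m)/7)
X(g) = g*(-10 + g)
X(v(3, -1))*(1/(-145 + 114) - 1) = ((√(3 - 1)/7)*(-10 + √(3 - 1)/7))*(1/(-145 + 114) - 1) = ((√2/7)*(-10 + √2/7))*(1/(-31) - 1) = (√2*(-10 + √2/7)/7)*(-1/31 - 1) = (√2*(-10 + √2/7)/7)*(-32/31) = -32*√2*(-10 + √2/7)/217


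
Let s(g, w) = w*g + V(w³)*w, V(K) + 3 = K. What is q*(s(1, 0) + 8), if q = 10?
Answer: 80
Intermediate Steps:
V(K) = -3 + K
s(g, w) = g*w + w*(-3 + w³) (s(g, w) = w*g + (-3 + w³)*w = g*w + w*(-3 + w³))
q*(s(1, 0) + 8) = 10*(0*(-3 + 1 + 0³) + 8) = 10*(0*(-3 + 1 + 0) + 8) = 10*(0*(-2) + 8) = 10*(0 + 8) = 10*8 = 80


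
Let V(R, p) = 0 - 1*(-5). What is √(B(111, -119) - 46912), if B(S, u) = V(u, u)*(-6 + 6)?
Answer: 8*I*√733 ≈ 216.59*I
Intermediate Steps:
V(R, p) = 5 (V(R, p) = 0 + 5 = 5)
B(S, u) = 0 (B(S, u) = 5*(-6 + 6) = 5*0 = 0)
√(B(111, -119) - 46912) = √(0 - 46912) = √(-46912) = 8*I*√733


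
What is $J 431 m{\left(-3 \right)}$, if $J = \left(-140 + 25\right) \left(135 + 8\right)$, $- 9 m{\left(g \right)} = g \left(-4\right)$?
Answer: $\frac{28351180}{3} \approx 9.4504 \cdot 10^{6}$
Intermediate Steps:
$m{\left(g \right)} = \frac{4 g}{9}$ ($m{\left(g \right)} = - \frac{g \left(-4\right)}{9} = - \frac{\left(-4\right) g}{9} = \frac{4 g}{9}$)
$J = -16445$ ($J = \left(-115\right) 143 = -16445$)
$J 431 m{\left(-3 \right)} = - 16445 \cdot 431 \cdot \frac{4}{9} \left(-3\right) = - 16445 \cdot 431 \left(- \frac{4}{3}\right) = \left(-16445\right) \left(- \frac{1724}{3}\right) = \frac{28351180}{3}$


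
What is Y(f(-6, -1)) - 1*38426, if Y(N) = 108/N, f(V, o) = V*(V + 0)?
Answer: -38423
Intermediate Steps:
f(V, o) = V² (f(V, o) = V*V = V²)
Y(f(-6, -1)) - 1*38426 = 108/((-6)²) - 1*38426 = 108/36 - 38426 = 108*(1/36) - 38426 = 3 - 38426 = -38423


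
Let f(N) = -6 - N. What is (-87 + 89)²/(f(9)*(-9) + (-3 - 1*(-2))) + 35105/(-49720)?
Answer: -450519/666248 ≈ -0.67620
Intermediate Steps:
(-87 + 89)²/(f(9)*(-9) + (-3 - 1*(-2))) + 35105/(-49720) = (-87 + 89)²/((-6 - 1*9)*(-9) + (-3 - 1*(-2))) + 35105/(-49720) = 2²/((-6 - 9)*(-9) + (-3 + 2)) + 35105*(-1/49720) = 4/(-15*(-9) - 1) - 7021/9944 = 4/(135 - 1) - 7021/9944 = 4/134 - 7021/9944 = 4*(1/134) - 7021/9944 = 2/67 - 7021/9944 = -450519/666248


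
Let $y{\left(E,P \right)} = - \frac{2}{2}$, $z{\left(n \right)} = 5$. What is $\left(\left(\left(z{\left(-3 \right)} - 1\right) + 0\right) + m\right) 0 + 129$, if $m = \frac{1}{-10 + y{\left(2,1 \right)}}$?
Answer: $129$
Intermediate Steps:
$y{\left(E,P \right)} = -1$ ($y{\left(E,P \right)} = \left(-2\right) \frac{1}{2} = -1$)
$m = - \frac{1}{11}$ ($m = \frac{1}{-10 - 1} = \frac{1}{-11} = - \frac{1}{11} \approx -0.090909$)
$\left(\left(\left(z{\left(-3 \right)} - 1\right) + 0\right) + m\right) 0 + 129 = \left(\left(\left(5 - 1\right) + 0\right) - \frac{1}{11}\right) 0 + 129 = \left(\left(4 + 0\right) - \frac{1}{11}\right) 0 + 129 = \left(4 - \frac{1}{11}\right) 0 + 129 = \frac{43}{11} \cdot 0 + 129 = 0 + 129 = 129$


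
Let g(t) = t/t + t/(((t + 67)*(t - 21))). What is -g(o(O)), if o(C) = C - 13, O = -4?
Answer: -1917/1900 ≈ -1.0089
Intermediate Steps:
o(C) = -13 + C
g(t) = 1 + t/((-21 + t)*(67 + t)) (g(t) = 1 + t/(((67 + t)*(-21 + t))) = 1 + t/(((-21 + t)*(67 + t))) = 1 + t*(1/((-21 + t)*(67 + t))) = 1 + t/((-21 + t)*(67 + t)))
-g(o(O)) = -(-1407 + (-13 - 4)² + 47*(-13 - 4))/(-1407 + (-13 - 4)² + 46*(-13 - 4)) = -(-1407 + (-17)² + 47*(-17))/(-1407 + (-17)² + 46*(-17)) = -(-1407 + 289 - 799)/(-1407 + 289 - 782) = -(-1917)/(-1900) = -(-1)*(-1917)/1900 = -1*1917/1900 = -1917/1900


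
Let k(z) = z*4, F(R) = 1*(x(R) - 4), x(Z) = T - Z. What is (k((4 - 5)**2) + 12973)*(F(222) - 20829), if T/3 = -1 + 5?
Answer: -273075011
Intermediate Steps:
T = 12 (T = 3*(-1 + 5) = 3*4 = 12)
x(Z) = 12 - Z
F(R) = 8 - R (F(R) = 1*((12 - R) - 4) = 1*(8 - R) = 8 - R)
k(z) = 4*z
(k((4 - 5)**2) + 12973)*(F(222) - 20829) = (4*(4 - 5)**2 + 12973)*((8 - 1*222) - 20829) = (4*(-1)**2 + 12973)*((8 - 222) - 20829) = (4*1 + 12973)*(-214 - 20829) = (4 + 12973)*(-21043) = 12977*(-21043) = -273075011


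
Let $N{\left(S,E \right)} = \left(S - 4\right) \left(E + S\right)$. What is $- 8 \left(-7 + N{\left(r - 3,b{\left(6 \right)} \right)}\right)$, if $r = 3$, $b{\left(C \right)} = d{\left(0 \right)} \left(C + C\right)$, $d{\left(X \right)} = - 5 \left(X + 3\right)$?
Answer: $-5704$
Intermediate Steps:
$d{\left(X \right)} = -15 - 5 X$ ($d{\left(X \right)} = - 5 \left(3 + X\right) = -15 - 5 X$)
$b{\left(C \right)} = - 30 C$ ($b{\left(C \right)} = \left(-15 - 0\right) \left(C + C\right) = \left(-15 + 0\right) 2 C = - 15 \cdot 2 C = - 30 C$)
$N{\left(S,E \right)} = \left(-4 + S\right) \left(E + S\right)$
$- 8 \left(-7 + N{\left(r - 3,b{\left(6 \right)} \right)}\right) = - 8 \left(-7 - \left(- \left(3 - 3\right)^{2} + 4 \left(3 - 3\right) - \left(-30\right) 6 \left(3 - 3\right) + 4 \left(-30\right) 6\right)\right) = - 8 \left(-7 - \left(-720 - \left(3 - 3\right)^{2} + 184 \left(3 - 3\right)\right)\right) = - 8 \left(-7 + \left(0^{2} + 720 - 0 - 0\right)\right) = - 8 \left(-7 + \left(0 + 720 + 0 + 0\right)\right) = - 8 \left(-7 + 720\right) = \left(-8\right) 713 = -5704$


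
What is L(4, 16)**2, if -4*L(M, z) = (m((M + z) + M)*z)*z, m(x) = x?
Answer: 2359296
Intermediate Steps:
L(M, z) = -z**2*(z + 2*M)/4 (L(M, z) = -((M + z) + M)*z*z/4 = -(z + 2*M)*z*z/4 = -z*(z + 2*M)*z/4 = -z**2*(z + 2*M)/4)
L(4, 16)**2 = ((1/4)*16**2*(-1*16 - 2*4))**2 = ((1/4)*256*(-16 - 8))**2 = ((1/4)*256*(-24))**2 = (-1536)**2 = 2359296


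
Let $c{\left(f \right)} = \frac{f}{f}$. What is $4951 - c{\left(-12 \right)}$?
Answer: $4950$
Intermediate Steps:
$c{\left(f \right)} = 1$
$4951 - c{\left(-12 \right)} = 4951 - 1 = 4950$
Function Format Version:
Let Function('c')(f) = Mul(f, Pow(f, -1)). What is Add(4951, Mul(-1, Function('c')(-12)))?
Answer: 4950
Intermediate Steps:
Function('c')(f) = 1
Add(4951, Mul(-1, Function('c')(-12))) = Add(4951, Mul(-1, 1)) = Add(4951, -1) = 4950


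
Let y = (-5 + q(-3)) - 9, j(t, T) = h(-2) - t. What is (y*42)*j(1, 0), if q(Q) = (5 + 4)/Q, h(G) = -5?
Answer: 4284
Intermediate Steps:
j(t, T) = -5 - t
q(Q) = 9/Q
y = -17 (y = (-5 + 9/(-3)) - 9 = (-5 + 9*(-⅓)) - 9 = (-5 - 3) - 9 = -8 - 9 = -17)
(y*42)*j(1, 0) = (-17*42)*(-5 - 1*1) = -714*(-5 - 1) = -714*(-6) = 4284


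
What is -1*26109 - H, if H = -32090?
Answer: 5981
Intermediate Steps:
-1*26109 - H = -1*26109 - 1*(-32090) = -26109 + 32090 = 5981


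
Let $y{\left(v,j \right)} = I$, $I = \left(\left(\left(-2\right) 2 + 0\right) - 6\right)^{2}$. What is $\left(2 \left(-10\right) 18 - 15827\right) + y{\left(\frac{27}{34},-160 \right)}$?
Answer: $-16087$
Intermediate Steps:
$I = 100$ ($I = \left(\left(-4 + 0\right) - 6\right)^{2} = \left(-4 - 6\right)^{2} = \left(-10\right)^{2} = 100$)
$y{\left(v,j \right)} = 100$
$\left(2 \left(-10\right) 18 - 15827\right) + y{\left(\frac{27}{34},-160 \right)} = \left(2 \left(-10\right) 18 - 15827\right) + 100 = \left(\left(-20\right) 18 - 15827\right) + 100 = \left(-360 - 15827\right) + 100 = -16187 + 100 = -16087$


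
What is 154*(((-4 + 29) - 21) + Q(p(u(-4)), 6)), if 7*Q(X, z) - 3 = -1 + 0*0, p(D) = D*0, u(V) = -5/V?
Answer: 660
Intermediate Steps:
p(D) = 0
Q(X, z) = 2/7 (Q(X, z) = 3/7 + (-1 + 0*0)/7 = 3/7 + (-1 + 0)/7 = 3/7 + (1/7)*(-1) = 3/7 - 1/7 = 2/7)
154*(((-4 + 29) - 21) + Q(p(u(-4)), 6)) = 154*(((-4 + 29) - 21) + 2/7) = 154*((25 - 21) + 2/7) = 154*(4 + 2/7) = 154*(30/7) = 660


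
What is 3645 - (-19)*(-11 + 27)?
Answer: 3949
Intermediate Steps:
3645 - (-19)*(-11 + 27) = 3645 - (-19)*16 = 3645 - 1*(-304) = 3645 + 304 = 3949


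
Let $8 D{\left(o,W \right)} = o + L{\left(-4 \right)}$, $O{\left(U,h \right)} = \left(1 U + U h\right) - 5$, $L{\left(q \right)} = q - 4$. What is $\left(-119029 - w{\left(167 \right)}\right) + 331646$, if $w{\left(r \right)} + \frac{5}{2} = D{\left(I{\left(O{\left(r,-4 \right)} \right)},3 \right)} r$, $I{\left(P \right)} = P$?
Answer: $\frac{893397}{4} \approx 2.2335 \cdot 10^{5}$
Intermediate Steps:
$L{\left(q \right)} = -4 + q$ ($L{\left(q \right)} = q - 4 = -4 + q$)
$O{\left(U,h \right)} = -5 + U + U h$ ($O{\left(U,h \right)} = \left(U + U h\right) - 5 = -5 + U + U h$)
$D{\left(o,W \right)} = -1 + \frac{o}{8}$ ($D{\left(o,W \right)} = \frac{o - 8}{8} = \frac{-8 + o}{8} = -1 + \frac{o}{8}$)
$w{\left(r \right)} = - \frac{5}{2} + r \left(- \frac{13}{8} - \frac{3 r}{8}\right)$ ($w{\left(r \right)} = - \frac{5}{2} + \left(-1 + \frac{-5 + r + r \left(-4\right)}{8}\right) r = - \frac{5}{2} + \left(-1 + \frac{-5 + r - 4 r}{8}\right) r = - \frac{5}{2} + \left(-1 + \frac{-5 - 3 r}{8}\right) r = - \frac{5}{2} + \left(-1 - \left(\frac{5}{8} + \frac{3 r}{8}\right)\right) r = - \frac{5}{2} + \left(- \frac{13}{8} - \frac{3 r}{8}\right) r = - \frac{5}{2} + r \left(- \frac{13}{8} - \frac{3 r}{8}\right)$)
$\left(-119029 - w{\left(167 \right)}\right) + 331646 = \left(-119029 - \left(- \frac{5}{2} + \frac{1}{8} \cdot 167 \left(-13 - 501\right)\right)\right) + 331646 = \left(-119029 - \left(- \frac{5}{2} + \frac{1}{8} \cdot 167 \left(-514\right)\right)\right) + 331646 = \left(-119029 - \left(- \frac{5}{2} - \frac{42919}{4}\right)\right) + 331646 = \left(-119029 - - \frac{42929}{4}\right) + 331646 = \left(-119029 + \frac{42929}{4}\right) + 331646 = - \frac{433187}{4} + 331646 = \frac{893397}{4}$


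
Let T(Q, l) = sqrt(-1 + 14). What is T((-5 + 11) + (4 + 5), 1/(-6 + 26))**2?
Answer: 13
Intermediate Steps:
T(Q, l) = sqrt(13)
T((-5 + 11) + (4 + 5), 1/(-6 + 26))**2 = (sqrt(13))**2 = 13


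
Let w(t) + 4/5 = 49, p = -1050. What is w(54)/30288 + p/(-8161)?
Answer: 160978801/1235901840 ≈ 0.13025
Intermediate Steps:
w(t) = 241/5 (w(t) = -4/5 + 49 = 241/5)
w(54)/30288 + p/(-8161) = (241/5)/30288 - 1050/(-8161) = (241/5)*(1/30288) - 1050*(-1/8161) = 241/151440 + 1050/8161 = 160978801/1235901840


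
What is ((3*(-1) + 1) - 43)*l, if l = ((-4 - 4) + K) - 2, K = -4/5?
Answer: 486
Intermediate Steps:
K = -4/5 (K = -4*1/5 = -4/5 ≈ -0.80000)
l = -54/5 (l = ((-4 - 4) - 4/5) - 2 = (-8 - 4/5) - 2 = -44/5 - 2 = -54/5 ≈ -10.800)
((3*(-1) + 1) - 43)*l = ((3*(-1) + 1) - 43)*(-54/5) = ((-3 + 1) - 43)*(-54/5) = (-2 - 43)*(-54/5) = -45*(-54/5) = 486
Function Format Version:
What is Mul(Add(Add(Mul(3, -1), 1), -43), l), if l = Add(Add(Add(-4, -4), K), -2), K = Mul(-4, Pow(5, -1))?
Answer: 486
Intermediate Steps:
K = Rational(-4, 5) (K = Mul(-4, Rational(1, 5)) = Rational(-4, 5) ≈ -0.80000)
l = Rational(-54, 5) (l = Add(Add(Add(-4, -4), Rational(-4, 5)), -2) = Add(Add(-8, Rational(-4, 5)), -2) = Add(Rational(-44, 5), -2) = Rational(-54, 5) ≈ -10.800)
Mul(Add(Add(Mul(3, -1), 1), -43), l) = Mul(Add(Add(Mul(3, -1), 1), -43), Rational(-54, 5)) = Mul(Add(Add(-3, 1), -43), Rational(-54, 5)) = Mul(Add(-2, -43), Rational(-54, 5)) = Mul(-45, Rational(-54, 5)) = 486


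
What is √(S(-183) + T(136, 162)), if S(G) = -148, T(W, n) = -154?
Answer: I*√302 ≈ 17.378*I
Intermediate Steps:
√(S(-183) + T(136, 162)) = √(-148 - 154) = √(-302) = I*√302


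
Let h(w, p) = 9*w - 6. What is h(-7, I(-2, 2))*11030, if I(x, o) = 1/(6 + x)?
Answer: -761070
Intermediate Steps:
h(w, p) = -6 + 9*w
h(-7, I(-2, 2))*11030 = (-6 + 9*(-7))*11030 = (-6 - 63)*11030 = -69*11030 = -761070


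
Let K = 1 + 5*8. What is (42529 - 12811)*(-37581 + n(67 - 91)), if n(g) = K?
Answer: -1115613720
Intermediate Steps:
K = 41 (K = 1 + 40 = 41)
n(g) = 41
(42529 - 12811)*(-37581 + n(67 - 91)) = (42529 - 12811)*(-37581 + 41) = 29718*(-37540) = -1115613720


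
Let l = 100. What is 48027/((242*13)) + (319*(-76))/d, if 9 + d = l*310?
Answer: 1412133133/97497686 ≈ 14.484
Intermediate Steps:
d = 30991 (d = -9 + 100*310 = -9 + 31000 = 30991)
48027/((242*13)) + (319*(-76))/d = 48027/((242*13)) + (319*(-76))/30991 = 48027/3146 - 24244*1/30991 = 48027*(1/3146) - 24244/30991 = 48027/3146 - 24244/30991 = 1412133133/97497686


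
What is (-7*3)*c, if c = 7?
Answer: -147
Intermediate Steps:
(-7*3)*c = -7*3*7 = -21*7 = -147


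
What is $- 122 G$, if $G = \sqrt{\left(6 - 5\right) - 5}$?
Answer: $- 244 i \approx - 244.0 i$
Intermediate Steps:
$G = 2 i$ ($G = \sqrt{\left(6 - 5\right) - 5} = \sqrt{1 - 5} = \sqrt{-4} = 2 i \approx 2.0 i$)
$- 122 G = - 122 \cdot 2 i = - 244 i$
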